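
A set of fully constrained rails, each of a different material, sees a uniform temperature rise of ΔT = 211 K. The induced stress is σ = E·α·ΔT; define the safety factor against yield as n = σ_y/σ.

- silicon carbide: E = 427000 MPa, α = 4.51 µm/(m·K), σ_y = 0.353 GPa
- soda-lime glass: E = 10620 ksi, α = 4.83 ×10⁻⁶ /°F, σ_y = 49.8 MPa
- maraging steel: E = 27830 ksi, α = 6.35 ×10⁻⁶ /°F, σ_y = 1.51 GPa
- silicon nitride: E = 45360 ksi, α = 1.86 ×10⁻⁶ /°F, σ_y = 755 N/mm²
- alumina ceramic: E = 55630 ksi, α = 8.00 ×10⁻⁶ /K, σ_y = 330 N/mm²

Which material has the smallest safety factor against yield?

In consistent units (E in GPa, α in ×10⁻⁶/K, σ_y in MPa):
  silicon carbide: E = 427.0, α = 4.51, σ_y = 353.0 → σ = 406 MPa, n = 0.869
  soda-lime glass: E = 73.22, α = 8.69, σ_y = 49.80 → σ = 134 MPa, n = 0.371
  maraging steel: E = 191.9, α = 11.4, σ_y = 1510 → σ = 463 MPa, n = 3.26
  silicon nitride: E = 312.7, α = 3.35, σ_y = 755.0 → σ = 221 MPa, n = 3.42
  alumina ceramic: E = 383.6, α = 8.00, σ_y = 330.0 → σ = 647 MPa, n = 0.510
Soda-lime glass has the lowest safety factor, n = 0.371.

soda-lime glass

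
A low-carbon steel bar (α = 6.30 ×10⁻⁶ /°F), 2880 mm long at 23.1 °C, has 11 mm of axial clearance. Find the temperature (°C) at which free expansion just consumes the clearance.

α = 6.30×10⁻⁶/°F × 9/5 = 11.3×10⁻⁶/K.
α·L₀·ΔT = 11.0 mm ⇒ ΔT = 11.0 / (11.3×10⁻⁶ × 2880.0) = 336.8 K.
T = 23.1 + 336.8 = 359.9 °C.

360 °C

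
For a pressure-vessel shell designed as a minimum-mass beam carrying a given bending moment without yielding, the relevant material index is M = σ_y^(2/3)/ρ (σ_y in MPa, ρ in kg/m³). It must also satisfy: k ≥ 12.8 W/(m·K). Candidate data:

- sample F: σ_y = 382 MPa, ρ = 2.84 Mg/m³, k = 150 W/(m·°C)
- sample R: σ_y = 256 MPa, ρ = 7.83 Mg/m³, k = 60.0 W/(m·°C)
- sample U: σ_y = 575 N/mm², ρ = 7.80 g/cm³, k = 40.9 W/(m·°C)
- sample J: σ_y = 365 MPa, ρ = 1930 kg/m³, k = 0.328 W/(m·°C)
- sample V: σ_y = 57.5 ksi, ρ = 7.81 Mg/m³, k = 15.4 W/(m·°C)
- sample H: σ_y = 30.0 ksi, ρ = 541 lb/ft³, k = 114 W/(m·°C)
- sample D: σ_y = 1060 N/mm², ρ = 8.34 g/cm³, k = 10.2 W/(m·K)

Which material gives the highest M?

Screen on constraints: k ≥ 12.8 W/(m·K). Survivors: sample F, sample R, sample U, sample V, sample H.
In SI units:
  sample F: σ_y = 382.0 MPa, ρ = 2840 kg/m³
  sample R: σ_y = 256.0 MPa, ρ = 7830 kg/m³
  sample U: σ_y = 575.0 MPa, ρ = 7800 kg/m³
  sample V: σ_y = 396.4 MPa, ρ = 7810 kg/m³
  sample H: σ_y = 206.8 MPa, ρ = 8666 kg/m³
  sample F: M = 18.5×10⁻³
  sample U: M = 8.87×10⁻³
  sample V: M = 6.91×10⁻³
  sample R: M = 5.15×10⁻³
  sample H: M = 4.04×10⁻³
The maximum is for sample F.

sample F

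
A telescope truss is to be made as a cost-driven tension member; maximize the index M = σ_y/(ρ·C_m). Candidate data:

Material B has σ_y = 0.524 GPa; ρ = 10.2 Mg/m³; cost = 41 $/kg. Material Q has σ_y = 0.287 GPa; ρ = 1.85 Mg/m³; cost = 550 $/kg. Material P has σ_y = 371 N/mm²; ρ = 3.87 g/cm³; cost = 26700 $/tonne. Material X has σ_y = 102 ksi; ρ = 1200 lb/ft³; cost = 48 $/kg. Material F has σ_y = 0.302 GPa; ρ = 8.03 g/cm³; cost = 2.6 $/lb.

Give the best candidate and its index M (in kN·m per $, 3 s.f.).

Normalizing units and computing the index:
  material B: σ_y = 524.0 MPa, ρ = 10200 kg/m³, cost = 41.00 $/kg
  material Q: σ_y = 287.0 MPa, ρ = 1850 kg/m³, cost = 550.0 $/kg
  material P: σ_y = 371.0 MPa, ρ = 3870 kg/m³, cost = 26.70 $/kg
  material X: σ_y = 703.3 MPa, ρ = 19220 kg/m³, cost = 48.00 $/kg
  material F: σ_y = 302.0 MPa, ρ = 8030 kg/m³, cost = 5.732 $/kg
  material F: M = 6.56 kN·m per $
  material P: M = 3.59 kN·m per $
  material B: M = 1.25 kN·m per $
  material X: M = 0.762 kN·m per $
  material Q: M = 0.282 kN·m per $
Highest index: material F.

material F, M = 6.56 kN·m per $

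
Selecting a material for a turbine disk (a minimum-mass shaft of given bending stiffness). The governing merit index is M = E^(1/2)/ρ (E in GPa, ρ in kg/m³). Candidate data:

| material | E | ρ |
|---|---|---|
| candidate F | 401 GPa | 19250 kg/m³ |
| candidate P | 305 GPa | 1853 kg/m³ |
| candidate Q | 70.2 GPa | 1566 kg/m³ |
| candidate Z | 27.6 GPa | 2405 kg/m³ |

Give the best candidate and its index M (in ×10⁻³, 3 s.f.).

Per-candidate index values:
  candidate P: M = 9.42×10⁻³
  candidate Q: M = 5.35×10⁻³
  candidate Z: M = 2.18×10⁻³
  candidate F: M = 1.04×10⁻³
Candidate P ranks first.

candidate P, M = 9.42×10⁻³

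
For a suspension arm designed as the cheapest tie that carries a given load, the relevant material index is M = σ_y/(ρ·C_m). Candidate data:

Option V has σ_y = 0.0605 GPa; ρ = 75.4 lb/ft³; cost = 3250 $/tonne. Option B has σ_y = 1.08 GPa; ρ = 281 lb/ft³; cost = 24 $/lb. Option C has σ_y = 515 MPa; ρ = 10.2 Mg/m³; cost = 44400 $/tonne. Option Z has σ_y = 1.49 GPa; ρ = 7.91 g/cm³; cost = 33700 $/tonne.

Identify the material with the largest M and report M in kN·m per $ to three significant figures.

option V, M = 15.4 kN·m per $

Convert each candidate to consistent units, then evaluate M:
  option V: σ_y = 60.50 MPa, ρ = 1208 kg/m³, cost = 3.250 $/kg
  option B: σ_y = 1080 MPa, ρ = 4501 kg/m³, cost = 52.91 $/kg
  option C: σ_y = 515.0 MPa, ρ = 10200 kg/m³, cost = 44.40 $/kg
  option Z: σ_y = 1490 MPa, ρ = 7910 kg/m³, cost = 33.70 $/kg
  option V: M = 15.4 kN·m per $
  option Z: M = 5.59 kN·m per $
  option B: M = 4.53 kN·m per $
  option C: M = 1.14 kN·m per $
Option V ranks first.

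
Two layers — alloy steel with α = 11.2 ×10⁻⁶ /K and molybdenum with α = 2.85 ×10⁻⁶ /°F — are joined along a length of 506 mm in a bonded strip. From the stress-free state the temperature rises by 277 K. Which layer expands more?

alloy steel

molybdenum: α = 2.85×10⁻⁶/°F × 9/5 = 5.13×10⁻⁶/K.
α(alloy steel) = 11.2×10⁻⁶/K vs α(molybdenum) = 5.13×10⁻⁶/K.
Higher α expands more for the same ΔT: alloy steel.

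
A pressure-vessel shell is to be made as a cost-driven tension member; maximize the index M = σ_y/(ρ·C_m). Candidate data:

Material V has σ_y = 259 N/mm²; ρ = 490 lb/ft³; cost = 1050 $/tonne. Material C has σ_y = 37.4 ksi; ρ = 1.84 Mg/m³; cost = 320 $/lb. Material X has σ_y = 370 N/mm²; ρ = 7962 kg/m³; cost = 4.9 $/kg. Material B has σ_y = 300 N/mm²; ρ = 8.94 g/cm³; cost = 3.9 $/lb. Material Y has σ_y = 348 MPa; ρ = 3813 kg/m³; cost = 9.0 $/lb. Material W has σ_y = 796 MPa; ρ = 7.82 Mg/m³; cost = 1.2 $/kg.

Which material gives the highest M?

material W

Putting every candidate on a common basis:
  material V: σ_y = 259.0 MPa, ρ = 7849 kg/m³, cost = 1.050 $/kg
  material C: σ_y = 257.9 MPa, ρ = 1840 kg/m³, cost = 705.5 $/kg
  material X: σ_y = 370.0 MPa, ρ = 7962 kg/m³, cost = 4.900 $/kg
  material B: σ_y = 300.0 MPa, ρ = 8940 kg/m³, cost = 8.598 $/kg
  material Y: σ_y = 348.0 MPa, ρ = 3813 kg/m³, cost = 19.84 $/kg
  material W: σ_y = 796.0 MPa, ρ = 7820 kg/m³, cost = 1.200 $/kg
  material W: M = 84.8 kN·m per $
  material V: M = 31.4 kN·m per $
  material X: M = 9.48 kN·m per $
  material Y: M = 4.60 kN·m per $
  material B: M = 3.90 kN·m per $
  material C: M = 0.199 kN·m per $
Highest index: material W.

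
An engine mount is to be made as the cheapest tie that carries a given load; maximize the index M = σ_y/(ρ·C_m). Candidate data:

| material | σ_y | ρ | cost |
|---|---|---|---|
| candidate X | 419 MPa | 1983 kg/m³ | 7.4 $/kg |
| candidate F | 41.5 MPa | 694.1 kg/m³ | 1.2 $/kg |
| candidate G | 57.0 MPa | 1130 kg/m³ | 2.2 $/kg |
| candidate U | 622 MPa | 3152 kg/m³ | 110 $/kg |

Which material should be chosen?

candidate F

Evaluate M for each candidate:
  candidate F: M = 49.8 kN·m per $
  candidate X: M = 28.6 kN·m per $
  candidate G: M = 22.9 kN·m per $
  candidate U: M = 1.79 kN·m per $
Candidate F has the largest M.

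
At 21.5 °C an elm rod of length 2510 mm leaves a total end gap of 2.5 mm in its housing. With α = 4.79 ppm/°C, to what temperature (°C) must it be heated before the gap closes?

229 °C

α·L₀·ΔT = 2.5 mm ⇒ ΔT = 2.5 / (4.79×10⁻⁶ × 2510.0) = 207.9 K.
T = 21.5 + 207.9 = 229.4 °C.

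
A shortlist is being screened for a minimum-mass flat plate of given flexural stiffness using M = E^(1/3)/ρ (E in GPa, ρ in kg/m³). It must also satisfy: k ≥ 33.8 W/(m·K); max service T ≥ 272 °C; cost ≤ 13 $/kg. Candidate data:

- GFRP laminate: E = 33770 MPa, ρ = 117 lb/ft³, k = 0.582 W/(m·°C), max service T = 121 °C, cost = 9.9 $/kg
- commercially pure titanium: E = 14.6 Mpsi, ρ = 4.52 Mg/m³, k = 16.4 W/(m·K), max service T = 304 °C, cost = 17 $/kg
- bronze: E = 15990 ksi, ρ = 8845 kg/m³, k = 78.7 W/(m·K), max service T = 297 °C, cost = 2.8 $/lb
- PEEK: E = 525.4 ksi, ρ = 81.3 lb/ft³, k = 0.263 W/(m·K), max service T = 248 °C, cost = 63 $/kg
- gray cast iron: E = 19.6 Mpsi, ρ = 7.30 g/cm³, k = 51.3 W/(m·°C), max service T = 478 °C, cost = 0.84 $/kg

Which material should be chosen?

Screen on constraints: k ≥ 33.8 W/(m·K); max service T ≥ 272 °C; cost ≤ 13 $/kg. Survivors: bronze, gray cast iron.
Putting every candidate on a common basis:
  bronze: E = 110.2 GPa, ρ = 8845 kg/m³
  gray cast iron: E = 135.1 GPa, ρ = 7300 kg/m³
  gray cast iron: M = 0.703×10⁻³
  bronze: M = 0.542×10⁻³
The maximum is for gray cast iron.

gray cast iron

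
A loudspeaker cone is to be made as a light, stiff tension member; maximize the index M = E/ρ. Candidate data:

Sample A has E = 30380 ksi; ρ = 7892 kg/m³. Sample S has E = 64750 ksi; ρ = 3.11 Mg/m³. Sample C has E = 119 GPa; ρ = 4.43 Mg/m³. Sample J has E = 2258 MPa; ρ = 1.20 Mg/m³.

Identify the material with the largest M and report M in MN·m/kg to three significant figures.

Putting every candidate on a common basis:
  sample A: E = 209.5 GPa, ρ = 7892 kg/m³
  sample S: E = 446.4 GPa, ρ = 3110 kg/m³
  sample C: E = 119.0 GPa, ρ = 4430 kg/m³
  sample J: E = 2.258 GPa, ρ = 1200 kg/m³
  sample S: M = 144 MN·m/kg
  sample C: M = 26.9 MN·m/kg
  sample A: M = 26.5 MN·m/kg
  sample J: M = 1.88 MN·m/kg
Highest index: sample S.

sample S, M = 144 MN·m/kg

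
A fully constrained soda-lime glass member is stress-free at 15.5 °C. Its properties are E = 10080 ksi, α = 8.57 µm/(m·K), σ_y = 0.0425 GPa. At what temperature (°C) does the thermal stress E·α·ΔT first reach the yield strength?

E = 10080 ksi = 69.50 GPa.
σ_y = 0.0425 GPa = 42.50 MPa.
E·α·ΔT = 42.50 MPa ⇒ ΔT = 42.50 / (69.50×10³ × 8.57×10⁻⁶) = 71.36 K.
T = 15.5 + 71.36 = 86.86 °C.

86.9 °C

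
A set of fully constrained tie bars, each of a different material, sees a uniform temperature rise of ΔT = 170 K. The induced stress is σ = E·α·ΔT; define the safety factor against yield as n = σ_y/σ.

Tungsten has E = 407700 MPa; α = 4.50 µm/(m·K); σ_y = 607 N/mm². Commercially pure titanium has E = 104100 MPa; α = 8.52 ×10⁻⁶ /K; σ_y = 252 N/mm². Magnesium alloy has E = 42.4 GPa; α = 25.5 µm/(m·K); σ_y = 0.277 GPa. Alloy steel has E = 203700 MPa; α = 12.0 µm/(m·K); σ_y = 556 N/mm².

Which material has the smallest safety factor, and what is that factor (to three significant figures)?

In consistent units (E in GPa, α in ×10⁻⁶/K, σ_y in MPa):
  tungsten: E = 407.7, α = 4.50, σ_y = 607.0 → σ = 312 MPa, n = 1.95
  commercially pure titanium: E = 104.1, α = 8.52, σ_y = 252.0 → σ = 151 MPa, n = 1.67
  magnesium alloy: E = 42.40, α = 25.5, σ_y = 277.0 → σ = 184 MPa, n = 1.51
  alloy steel: E = 203.7, α = 12.0, σ_y = 556.0 → σ = 416 MPa, n = 1.34
Smallest n: alloy steel with n = 1.34.

alloy steel, n = 1.34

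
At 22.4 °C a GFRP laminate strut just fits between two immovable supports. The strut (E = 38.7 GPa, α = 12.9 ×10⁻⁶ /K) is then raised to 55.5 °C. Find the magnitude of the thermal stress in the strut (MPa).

16.5 MPa

ΔT = 33.10 K. Constrained thermal stress σ = E·α·ΔT = 38.70×10³ MPa × 12.9×10⁻⁶ × 33.10 = 16.5 MPa (compressive).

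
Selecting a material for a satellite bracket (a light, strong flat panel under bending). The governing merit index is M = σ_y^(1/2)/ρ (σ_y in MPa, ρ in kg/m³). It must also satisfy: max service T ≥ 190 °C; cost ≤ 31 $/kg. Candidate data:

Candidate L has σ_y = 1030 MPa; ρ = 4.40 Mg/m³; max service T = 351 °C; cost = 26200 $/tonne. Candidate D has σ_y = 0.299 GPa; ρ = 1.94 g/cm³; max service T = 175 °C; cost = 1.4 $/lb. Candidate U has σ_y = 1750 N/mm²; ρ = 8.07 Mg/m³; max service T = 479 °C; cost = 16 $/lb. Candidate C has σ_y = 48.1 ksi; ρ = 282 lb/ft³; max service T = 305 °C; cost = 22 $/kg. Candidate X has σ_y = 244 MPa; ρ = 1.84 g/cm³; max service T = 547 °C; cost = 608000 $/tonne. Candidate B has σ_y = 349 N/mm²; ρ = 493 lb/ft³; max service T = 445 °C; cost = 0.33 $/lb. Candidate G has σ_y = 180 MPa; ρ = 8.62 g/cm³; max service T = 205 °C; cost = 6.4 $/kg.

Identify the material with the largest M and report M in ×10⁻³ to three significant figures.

candidate L, M = 7.29×10⁻³

Screen on constraints: max service T ≥ 190 °C; cost ≤ 31 $/kg. Survivors: candidate L, candidate C, candidate B, candidate G.
Normalizing units and computing the index:
  candidate L: σ_y = 1030 MPa, ρ = 4400 kg/m³
  candidate C: σ_y = 331.6 MPa, ρ = 4517 kg/m³
  candidate B: σ_y = 349.0 MPa, ρ = 7897 kg/m³
  candidate G: σ_y = 180.0 MPa, ρ = 8620 kg/m³
  candidate L: M = 7.29×10⁻³
  candidate C: M = 4.03×10⁻³
  candidate B: M = 2.37×10⁻³
  candidate G: M = 1.56×10⁻³
Candidate L ranks first.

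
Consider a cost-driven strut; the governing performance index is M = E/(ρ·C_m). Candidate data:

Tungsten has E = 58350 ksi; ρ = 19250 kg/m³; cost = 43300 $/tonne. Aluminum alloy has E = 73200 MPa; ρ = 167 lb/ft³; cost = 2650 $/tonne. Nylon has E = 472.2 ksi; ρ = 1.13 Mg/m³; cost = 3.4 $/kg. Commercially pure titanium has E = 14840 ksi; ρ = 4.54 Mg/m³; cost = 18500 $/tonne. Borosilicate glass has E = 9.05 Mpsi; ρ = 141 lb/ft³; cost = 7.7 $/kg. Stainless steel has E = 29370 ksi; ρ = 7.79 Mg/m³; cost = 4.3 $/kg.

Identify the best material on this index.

aluminum alloy

Putting every candidate on a common basis:
  tungsten: E = 402.3 GPa, ρ = 19250 kg/m³, cost = 43.30 $/kg
  aluminum alloy: E = 73.20 GPa, ρ = 2675 kg/m³, cost = 2.650 $/kg
  nylon: E = 3.256 GPa, ρ = 1130 kg/m³, cost = 3.400 $/kg
  commercially pure titanium: E = 102.3 GPa, ρ = 4540 kg/m³, cost = 18.50 $/kg
  borosilicate glass: E = 62.40 GPa, ρ = 2259 kg/m³, cost = 7.700 $/kg
  stainless steel: E = 202.5 GPa, ρ = 7790 kg/m³, cost = 4.300 $/kg
  aluminum alloy: M = 10.3 MN·m per $
  stainless steel: M = 6.05 MN·m per $
  borosilicate glass: M = 3.59 MN·m per $
  commercially pure titanium: M = 1.22 MN·m per $
  nylon: M = 0.847 MN·m per $
  tungsten: M = 0.483 MN·m per $
Highest index: aluminum alloy.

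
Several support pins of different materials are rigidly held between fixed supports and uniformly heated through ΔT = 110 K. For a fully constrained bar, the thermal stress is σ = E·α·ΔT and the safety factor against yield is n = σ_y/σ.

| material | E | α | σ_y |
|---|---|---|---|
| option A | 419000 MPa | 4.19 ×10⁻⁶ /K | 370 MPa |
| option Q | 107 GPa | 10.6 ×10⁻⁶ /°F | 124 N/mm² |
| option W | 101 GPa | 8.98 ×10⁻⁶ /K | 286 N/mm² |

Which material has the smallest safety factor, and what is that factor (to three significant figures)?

option Q, n = 0.552

With everything in SI (GPa, ×10⁻⁶/K, MPa):
  option A: E = 419.0, α = 4.19, σ_y = 370.0 → σ = 193 MPa, n = 1.92
  option Q: E = 107.0, α = 19.1, σ_y = 124.0 → σ = 225 MPa, n = 0.552
  option W: E = 101.0, α = 8.98, σ_y = 286.0 → σ = 99.8 MPa, n = 2.87
Smallest n: option Q with n = 0.552.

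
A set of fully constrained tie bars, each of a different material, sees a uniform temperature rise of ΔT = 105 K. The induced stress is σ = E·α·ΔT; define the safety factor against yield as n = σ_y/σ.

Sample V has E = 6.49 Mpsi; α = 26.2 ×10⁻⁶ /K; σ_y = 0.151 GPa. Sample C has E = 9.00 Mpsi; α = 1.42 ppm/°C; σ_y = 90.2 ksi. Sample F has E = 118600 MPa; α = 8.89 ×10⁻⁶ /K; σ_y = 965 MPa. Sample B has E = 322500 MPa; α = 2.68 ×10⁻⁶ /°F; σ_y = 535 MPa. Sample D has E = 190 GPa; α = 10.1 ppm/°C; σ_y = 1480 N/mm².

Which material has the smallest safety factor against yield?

sample V

In consistent units (E in GPa, α in ×10⁻⁶/K, σ_y in MPa):
  sample V: E = 44.75, α = 26.2, σ_y = 151.0 → σ = 123 MPa, n = 1.23
  sample C: E = 62.05, α = 1.42, σ_y = 621.9 → σ = 9.25 MPa, n = 67.2
  sample F: E = 118.6, α = 8.89, σ_y = 965.0 → σ = 111 MPa, n = 8.72
  sample B: E = 322.5, α = 4.82, σ_y = 535.0 → σ = 163 MPa, n = 3.28
  sample D: E = 190.0, α = 10.1, σ_y = 1480 → σ = 201 MPa, n = 7.35
Sample V has the lowest safety factor, n = 1.23.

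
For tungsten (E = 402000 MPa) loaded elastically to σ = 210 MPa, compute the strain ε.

5.22×10⁻⁴

E = 402000 MPa = 402.0 GPa = 402000 MPa.
ε = σ/E = 210 / 402000 = 5.22×10⁻⁴.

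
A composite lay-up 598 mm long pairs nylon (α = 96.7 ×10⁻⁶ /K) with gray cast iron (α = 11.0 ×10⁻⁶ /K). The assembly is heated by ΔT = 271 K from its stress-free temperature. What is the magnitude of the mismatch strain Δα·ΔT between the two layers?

Δα = |96.7 − 11.0|×10⁻⁶/K = 85.7×10⁻⁶/K.
Mismatch strain = Δα·ΔT = 85.7×10⁻⁶ × 271.0 = 0.0232.

0.0232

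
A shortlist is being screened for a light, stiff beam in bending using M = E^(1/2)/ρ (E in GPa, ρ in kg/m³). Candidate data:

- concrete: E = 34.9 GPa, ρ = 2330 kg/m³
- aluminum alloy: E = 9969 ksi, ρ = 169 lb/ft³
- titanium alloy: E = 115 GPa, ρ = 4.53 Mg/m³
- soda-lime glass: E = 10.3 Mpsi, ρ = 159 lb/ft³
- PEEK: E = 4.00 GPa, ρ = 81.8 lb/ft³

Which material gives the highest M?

soda-lime glass

Putting every candidate on a common basis:
  concrete: E = 34.90 GPa, ρ = 2330 kg/m³
  aluminum alloy: E = 68.73 GPa, ρ = 2707 kg/m³
  titanium alloy: E = 115.0 GPa, ρ = 4530 kg/m³
  soda-lime glass: E = 71.02 GPa, ρ = 2547 kg/m³
  PEEK: E = 4.000 GPa, ρ = 1310 kg/m³
  soda-lime glass: M = 3.31×10⁻³
  aluminum alloy: M = 3.06×10⁻³
  concrete: M = 2.54×10⁻³
  titanium alloy: M = 2.37×10⁻³
  PEEK: M = 1.53×10⁻³
Soda-lime glass has the largest M.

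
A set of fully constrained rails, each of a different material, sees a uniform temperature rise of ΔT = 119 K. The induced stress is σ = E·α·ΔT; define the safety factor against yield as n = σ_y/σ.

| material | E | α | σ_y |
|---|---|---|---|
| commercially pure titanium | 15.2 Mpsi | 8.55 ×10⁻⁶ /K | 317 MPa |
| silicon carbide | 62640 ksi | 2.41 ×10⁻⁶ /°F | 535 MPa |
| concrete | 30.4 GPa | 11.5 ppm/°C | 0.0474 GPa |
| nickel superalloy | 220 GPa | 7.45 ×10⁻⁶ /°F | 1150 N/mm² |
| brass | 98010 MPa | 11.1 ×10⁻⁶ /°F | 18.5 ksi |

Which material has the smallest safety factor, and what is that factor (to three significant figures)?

brass, n = 0.547

Converting E to GPa, α to ×10⁻⁶/K, σ_y to MPa, then σ and n for each:
  commercially pure titanium: E = 104.8, α = 8.55, σ_y = 317.0 → σ = 107 MPa, n = 2.97
  silicon carbide: E = 431.9, α = 4.34, σ_y = 535.0 → σ = 223 MPa, n = 2.40
  concrete: E = 30.40, α = 11.5, σ_y = 47.40 → σ = 41.6 MPa, n = 1.14
  nickel superalloy: E = 220.0, α = 13.4, σ_y = 1150 → σ = 351 MPa, n = 3.28
  brass: E = 98.01, α = 20.0, σ_y = 127.6 → σ = 233 MPa, n = 0.547
Brass has the lowest safety factor, n = 0.547.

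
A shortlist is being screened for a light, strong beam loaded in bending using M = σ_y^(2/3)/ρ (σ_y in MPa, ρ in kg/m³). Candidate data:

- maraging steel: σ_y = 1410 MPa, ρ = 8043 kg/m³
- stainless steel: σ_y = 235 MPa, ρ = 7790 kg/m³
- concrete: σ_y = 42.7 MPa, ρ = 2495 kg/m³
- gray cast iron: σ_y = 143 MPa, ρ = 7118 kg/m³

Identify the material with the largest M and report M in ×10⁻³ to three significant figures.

Computing M directly (units already consistent):
  maraging steel: M = 15.6×10⁻³
  concrete: M = 4.90×10⁻³
  stainless steel: M = 4.89×10⁻³
  gray cast iron: M = 3.84×10⁻³
Maraging steel ranks first.

maraging steel, M = 15.6×10⁻³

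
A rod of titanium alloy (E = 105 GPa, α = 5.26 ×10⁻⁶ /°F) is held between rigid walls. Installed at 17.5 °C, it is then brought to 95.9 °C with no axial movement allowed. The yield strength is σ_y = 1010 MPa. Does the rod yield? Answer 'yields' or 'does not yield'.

α = 5.26×10⁻⁶/°F × 9/5 = 9.47×10⁻⁶/K.
ΔT = 78.40 K. Constrained thermal stress σ = E·α·ΔT = 105.0×10³ MPa × 9.47×10⁻⁶ × 78.40 = 77.9 MPa (compressive).
Compare to σ_y = 1010 MPa: σ < σ_y, so it does not yield.

does not yield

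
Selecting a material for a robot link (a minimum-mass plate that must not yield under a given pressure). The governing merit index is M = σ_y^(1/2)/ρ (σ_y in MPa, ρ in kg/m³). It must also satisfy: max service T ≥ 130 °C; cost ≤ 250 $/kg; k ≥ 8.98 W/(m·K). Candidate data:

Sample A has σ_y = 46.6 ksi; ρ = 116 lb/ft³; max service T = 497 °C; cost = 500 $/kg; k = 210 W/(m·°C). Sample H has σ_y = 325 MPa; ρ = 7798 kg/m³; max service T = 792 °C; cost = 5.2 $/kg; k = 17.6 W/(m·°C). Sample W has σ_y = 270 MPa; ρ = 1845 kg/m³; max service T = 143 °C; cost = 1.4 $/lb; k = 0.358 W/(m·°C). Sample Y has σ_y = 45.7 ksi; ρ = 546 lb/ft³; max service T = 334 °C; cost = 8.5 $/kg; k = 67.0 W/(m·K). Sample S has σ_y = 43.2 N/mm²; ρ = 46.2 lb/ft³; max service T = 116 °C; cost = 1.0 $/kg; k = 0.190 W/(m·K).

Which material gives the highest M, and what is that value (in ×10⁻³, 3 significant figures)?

sample H, M = 2.31×10⁻³

Screen on constraints: max service T ≥ 130 °C; cost ≤ 250 $/kg; k ≥ 8.98 W/(m·K). Survivors: sample H, sample Y.
Putting every candidate on a common basis:
  sample H: σ_y = 325.0 MPa, ρ = 7798 kg/m³
  sample Y: σ_y = 315.1 MPa, ρ = 8746 kg/m³
  sample H: M = 2.31×10⁻³
  sample Y: M = 2.03×10⁻³
Sample H has the largest M.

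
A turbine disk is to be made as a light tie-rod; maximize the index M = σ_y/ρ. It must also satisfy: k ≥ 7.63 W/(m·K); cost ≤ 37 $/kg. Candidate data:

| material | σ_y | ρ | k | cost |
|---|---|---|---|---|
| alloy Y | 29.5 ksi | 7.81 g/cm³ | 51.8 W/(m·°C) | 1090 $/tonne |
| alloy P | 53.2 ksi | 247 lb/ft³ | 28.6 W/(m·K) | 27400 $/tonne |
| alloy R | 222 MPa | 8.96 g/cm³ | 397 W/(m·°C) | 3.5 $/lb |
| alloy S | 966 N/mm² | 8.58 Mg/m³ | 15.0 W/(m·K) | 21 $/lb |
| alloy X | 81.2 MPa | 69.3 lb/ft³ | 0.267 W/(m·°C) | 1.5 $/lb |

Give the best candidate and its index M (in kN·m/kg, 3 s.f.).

alloy P, M = 92.7 kN·m/kg

Screen on constraints: k ≥ 7.63 W/(m·K); cost ≤ 37 $/kg. Survivors: alloy Y, alloy P, alloy R.
Normalizing units and computing the index:
  alloy Y: σ_y = 203.4 MPa, ρ = 7810 kg/m³
  alloy P: σ_y = 366.8 MPa, ρ = 3957 kg/m³
  alloy R: σ_y = 222.0 MPa, ρ = 8960 kg/m³
  alloy P: M = 92.7 kN·m/kg
  alloy Y: M = 26.0 kN·m/kg
  alloy R: M = 24.8 kN·m/kg
Alloy P has the largest M.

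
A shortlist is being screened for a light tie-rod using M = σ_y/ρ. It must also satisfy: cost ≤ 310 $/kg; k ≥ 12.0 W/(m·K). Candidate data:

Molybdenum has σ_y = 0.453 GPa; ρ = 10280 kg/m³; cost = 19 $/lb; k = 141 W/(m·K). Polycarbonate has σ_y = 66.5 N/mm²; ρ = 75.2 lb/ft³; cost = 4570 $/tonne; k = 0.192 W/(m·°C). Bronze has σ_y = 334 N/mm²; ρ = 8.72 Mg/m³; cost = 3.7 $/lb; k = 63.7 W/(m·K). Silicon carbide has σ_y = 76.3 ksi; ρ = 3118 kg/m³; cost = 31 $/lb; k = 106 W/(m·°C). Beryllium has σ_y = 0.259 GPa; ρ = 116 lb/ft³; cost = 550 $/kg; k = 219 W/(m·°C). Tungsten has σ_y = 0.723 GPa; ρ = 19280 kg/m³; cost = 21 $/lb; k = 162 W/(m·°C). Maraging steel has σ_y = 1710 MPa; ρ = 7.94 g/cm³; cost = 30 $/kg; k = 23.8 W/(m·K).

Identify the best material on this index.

Screen on constraints: cost ≤ 310 $/kg; k ≥ 12.0 W/(m·K). Survivors: molybdenum, bronze, silicon carbide, tungsten, maraging steel.
Normalizing units and computing the index:
  molybdenum: σ_y = 453.0 MPa, ρ = 10280 kg/m³
  bronze: σ_y = 334.0 MPa, ρ = 8720 kg/m³
  silicon carbide: σ_y = 526.1 MPa, ρ = 3118 kg/m³
  tungsten: σ_y = 723.0 MPa, ρ = 19280 kg/m³
  maraging steel: σ_y = 1710 MPa, ρ = 7940 kg/m³
  maraging steel: M = 215 kN·m/kg
  silicon carbide: M = 169 kN·m/kg
  molybdenum: M = 44.1 kN·m/kg
  bronze: M = 38.3 kN·m/kg
  tungsten: M = 37.5 kN·m/kg
Maraging steel has the largest M.

maraging steel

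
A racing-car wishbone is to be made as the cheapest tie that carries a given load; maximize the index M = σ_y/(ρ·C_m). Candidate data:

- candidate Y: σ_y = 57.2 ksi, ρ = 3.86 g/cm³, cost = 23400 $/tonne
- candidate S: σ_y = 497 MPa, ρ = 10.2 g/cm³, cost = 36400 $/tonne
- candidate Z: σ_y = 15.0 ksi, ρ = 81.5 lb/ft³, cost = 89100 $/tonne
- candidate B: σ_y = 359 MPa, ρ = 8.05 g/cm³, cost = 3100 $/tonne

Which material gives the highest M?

In SI units:
  candidate Y: σ_y = 394.4 MPa, ρ = 3860 kg/m³, cost = 23.40 $/kg
  candidate S: σ_y = 497.0 MPa, ρ = 10200 kg/m³, cost = 36.40 $/kg
  candidate Z: σ_y = 103.4 MPa, ρ = 1306 kg/m³, cost = 89.10 $/kg
  candidate B: σ_y = 359.0 MPa, ρ = 8050 kg/m³, cost = 3.100 $/kg
  candidate B: M = 14.4 kN·m per $
  candidate Y: M = 4.37 kN·m per $
  candidate S: M = 1.34 kN·m per $
  candidate Z: M = 0.889 kN·m per $
Highest index: candidate B.

candidate B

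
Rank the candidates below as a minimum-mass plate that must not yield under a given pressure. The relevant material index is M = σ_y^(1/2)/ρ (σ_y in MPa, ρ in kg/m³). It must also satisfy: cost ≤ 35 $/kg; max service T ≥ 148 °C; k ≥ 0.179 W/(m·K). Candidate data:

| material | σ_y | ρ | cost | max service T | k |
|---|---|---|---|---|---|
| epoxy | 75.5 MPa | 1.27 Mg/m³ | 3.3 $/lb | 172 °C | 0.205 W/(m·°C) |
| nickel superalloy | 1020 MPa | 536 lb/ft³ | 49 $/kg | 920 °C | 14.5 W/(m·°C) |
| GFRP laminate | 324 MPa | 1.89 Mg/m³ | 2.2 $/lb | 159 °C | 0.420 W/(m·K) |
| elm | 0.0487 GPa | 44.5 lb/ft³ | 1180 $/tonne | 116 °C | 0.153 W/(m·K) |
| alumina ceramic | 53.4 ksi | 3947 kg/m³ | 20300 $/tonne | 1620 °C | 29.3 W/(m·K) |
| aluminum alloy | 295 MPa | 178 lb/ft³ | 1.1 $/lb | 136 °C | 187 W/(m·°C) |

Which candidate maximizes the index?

GFRP laminate

Screen on constraints: cost ≤ 35 $/kg; max service T ≥ 148 °C; k ≥ 0.179 W/(m·K). Survivors: epoxy, GFRP laminate, alumina ceramic.
In SI units:
  epoxy: σ_y = 75.50 MPa, ρ = 1270 kg/m³
  GFRP laminate: σ_y = 324.0 MPa, ρ = 1890 kg/m³
  alumina ceramic: σ_y = 368.2 MPa, ρ = 3947 kg/m³
  GFRP laminate: M = 9.52×10⁻³
  epoxy: M = 6.84×10⁻³
  alumina ceramic: M = 4.86×10⁻³
GFRP laminate has the largest M.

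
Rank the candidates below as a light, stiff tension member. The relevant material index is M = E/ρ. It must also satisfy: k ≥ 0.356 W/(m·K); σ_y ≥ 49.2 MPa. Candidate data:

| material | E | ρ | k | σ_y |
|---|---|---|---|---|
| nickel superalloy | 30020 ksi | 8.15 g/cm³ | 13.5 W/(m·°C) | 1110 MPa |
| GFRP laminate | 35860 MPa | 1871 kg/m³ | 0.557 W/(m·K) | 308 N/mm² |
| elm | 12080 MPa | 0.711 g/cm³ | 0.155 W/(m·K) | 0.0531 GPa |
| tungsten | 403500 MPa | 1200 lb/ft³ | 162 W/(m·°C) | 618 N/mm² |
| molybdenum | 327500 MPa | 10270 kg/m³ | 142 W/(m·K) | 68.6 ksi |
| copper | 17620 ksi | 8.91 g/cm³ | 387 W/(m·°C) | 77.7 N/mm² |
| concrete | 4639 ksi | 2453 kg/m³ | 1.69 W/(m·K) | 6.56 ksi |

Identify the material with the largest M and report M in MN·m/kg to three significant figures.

molybdenum, M = 31.9 MN·m/kg

Screen on constraints: k ≥ 0.356 W/(m·K); σ_y ≥ 49.2 MPa. Survivors: nickel superalloy, GFRP laminate, tungsten, molybdenum, copper.
Normalizing units and computing the index:
  nickel superalloy: E = 207.0 GPa, ρ = 8150 kg/m³
  GFRP laminate: E = 35.86 GPa, ρ = 1871 kg/m³
  tungsten: E = 403.5 GPa, ρ = 19220 kg/m³
  molybdenum: E = 327.5 GPa, ρ = 10270 kg/m³
  copper: E = 121.5 GPa, ρ = 8910 kg/m³
  molybdenum: M = 31.9 MN·m/kg
  nickel superalloy: M = 25.4 MN·m/kg
  tungsten: M = 21.0 MN·m/kg
  GFRP laminate: M = 19.2 MN·m/kg
  copper: M = 13.6 MN·m/kg
Highest index: molybdenum.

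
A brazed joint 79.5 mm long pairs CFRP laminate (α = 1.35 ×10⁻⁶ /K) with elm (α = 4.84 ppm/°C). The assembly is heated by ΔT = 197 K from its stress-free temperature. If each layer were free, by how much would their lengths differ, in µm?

54.7 µm

Δα = |1.35 − 4.84|×10⁻⁶/K = 3.49×10⁻⁶/K.
ΔL_mismatch = Δα·L·ΔT = 3.49×10⁻⁶ × 79.5 mm × 197.0 K = 54.7 µm.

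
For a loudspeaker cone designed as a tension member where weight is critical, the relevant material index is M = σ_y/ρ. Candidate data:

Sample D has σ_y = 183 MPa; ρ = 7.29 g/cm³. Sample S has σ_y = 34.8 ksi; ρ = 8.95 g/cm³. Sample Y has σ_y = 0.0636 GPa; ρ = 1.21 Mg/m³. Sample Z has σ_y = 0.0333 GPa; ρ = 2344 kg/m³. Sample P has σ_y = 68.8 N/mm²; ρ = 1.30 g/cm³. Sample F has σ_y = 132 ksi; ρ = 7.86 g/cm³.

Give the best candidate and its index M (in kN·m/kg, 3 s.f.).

sample F, M = 116 kN·m/kg

Convert each candidate to consistent units, then evaluate M:
  sample D: σ_y = 183.0 MPa, ρ = 7290 kg/m³
  sample S: σ_y = 239.9 MPa, ρ = 8950 kg/m³
  sample Y: σ_y = 63.60 MPa, ρ = 1210 kg/m³
  sample Z: σ_y = 33.30 MPa, ρ = 2344 kg/m³
  sample P: σ_y = 68.80 MPa, ρ = 1300 kg/m³
  sample F: σ_y = 910.1 MPa, ρ = 7860 kg/m³
  sample F: M = 116 kN·m/kg
  sample P: M = 52.9 kN·m/kg
  sample Y: M = 52.6 kN·m/kg
  sample S: M = 26.8 kN·m/kg
  sample D: M = 25.1 kN·m/kg
  sample Z: M = 14.2 kN·m/kg
The maximum is for sample F.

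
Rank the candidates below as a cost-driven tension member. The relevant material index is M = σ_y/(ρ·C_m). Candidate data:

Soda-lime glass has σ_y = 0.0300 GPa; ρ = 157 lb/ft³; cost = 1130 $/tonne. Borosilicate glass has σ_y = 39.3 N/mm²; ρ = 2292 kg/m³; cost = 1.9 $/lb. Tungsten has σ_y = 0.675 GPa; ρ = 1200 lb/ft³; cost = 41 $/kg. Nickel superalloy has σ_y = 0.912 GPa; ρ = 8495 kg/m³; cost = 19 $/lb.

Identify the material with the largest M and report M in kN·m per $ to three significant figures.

soda-lime glass, M = 10.6 kN·m per $

After converting to SI:
  soda-lime glass: σ_y = 30.00 MPa, ρ = 2515 kg/m³, cost = 1.130 $/kg
  borosilicate glass: σ_y = 39.30 MPa, ρ = 2292 kg/m³, cost = 4.189 $/kg
  tungsten: σ_y = 675.0 MPa, ρ = 19220 kg/m³, cost = 41.00 $/kg
  nickel superalloy: σ_y = 912.0 MPa, ρ = 8495 kg/m³, cost = 41.89 $/kg
  soda-lime glass: M = 10.6 kN·m per $
  borosilicate glass: M = 4.09 kN·m per $
  nickel superalloy: M = 2.56 kN·m per $
  tungsten: M = 0.856 kN·m per $
Soda-lime glass has the largest M.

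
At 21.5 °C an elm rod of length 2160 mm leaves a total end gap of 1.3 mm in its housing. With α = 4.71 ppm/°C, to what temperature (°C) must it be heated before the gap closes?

149 °C

α·L₀·ΔT = 1.3 mm ⇒ ΔT = 1.3 / (4.71×10⁻⁶ × 2160.0) = 127.8 K.
T = 21.5 + 127.8 = 149.3 °C.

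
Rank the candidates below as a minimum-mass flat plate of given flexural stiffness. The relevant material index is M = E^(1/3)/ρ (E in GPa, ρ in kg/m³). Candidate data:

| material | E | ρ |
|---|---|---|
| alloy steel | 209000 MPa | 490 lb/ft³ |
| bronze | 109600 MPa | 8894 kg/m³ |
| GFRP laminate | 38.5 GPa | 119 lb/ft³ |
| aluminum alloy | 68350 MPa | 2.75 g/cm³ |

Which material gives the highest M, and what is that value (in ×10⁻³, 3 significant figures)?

GFRP laminate, M = 1.77×10⁻³

After converting to SI:
  alloy steel: E = 209.0 GPa, ρ = 7849 kg/m³
  bronze: E = 109.6 GPa, ρ = 8894 kg/m³
  GFRP laminate: E = 38.50 GPa, ρ = 1906 kg/m³
  aluminum alloy: E = 68.35 GPa, ρ = 2750 kg/m³
  GFRP laminate: M = 1.77×10⁻³
  aluminum alloy: M = 1.49×10⁻³
  alloy steel: M = 0.756×10⁻³
  bronze: M = 0.538×10⁻³
GFRP laminate ranks first.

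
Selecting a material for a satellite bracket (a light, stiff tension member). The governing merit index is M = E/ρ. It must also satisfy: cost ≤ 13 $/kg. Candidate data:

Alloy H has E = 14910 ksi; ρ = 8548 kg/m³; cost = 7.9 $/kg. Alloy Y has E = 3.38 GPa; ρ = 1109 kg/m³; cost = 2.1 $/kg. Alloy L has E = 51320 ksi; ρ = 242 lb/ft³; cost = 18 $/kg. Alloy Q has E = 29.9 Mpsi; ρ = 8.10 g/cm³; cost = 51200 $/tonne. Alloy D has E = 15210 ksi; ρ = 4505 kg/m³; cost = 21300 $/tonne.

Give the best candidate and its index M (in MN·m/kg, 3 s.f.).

Screen on constraints: cost ≤ 13 $/kg. Survivors: alloy H, alloy Y.
Putting every candidate on a common basis:
  alloy H: E = 102.8 GPa, ρ = 8548 kg/m³
  alloy Y: E = 3.380 GPa, ρ = 1109 kg/m³
  alloy H: M = 12.0 MN·m/kg
  alloy Y: M = 3.05 MN·m/kg
The maximum is for alloy H.

alloy H, M = 12.0 MN·m/kg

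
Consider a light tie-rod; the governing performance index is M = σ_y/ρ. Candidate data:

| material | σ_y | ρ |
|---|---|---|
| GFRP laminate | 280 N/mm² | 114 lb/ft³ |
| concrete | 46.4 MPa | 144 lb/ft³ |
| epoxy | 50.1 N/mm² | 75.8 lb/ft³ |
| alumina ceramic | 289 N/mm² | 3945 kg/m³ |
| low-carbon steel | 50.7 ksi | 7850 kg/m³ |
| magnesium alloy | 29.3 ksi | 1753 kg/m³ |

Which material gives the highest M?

GFRP laminate

After converting to SI:
  GFRP laminate: σ_y = 280.0 MPa, ρ = 1826 kg/m³
  concrete: σ_y = 46.40 MPa, ρ = 2307 kg/m³
  epoxy: σ_y = 50.10 MPa, ρ = 1214 kg/m³
  alumina ceramic: σ_y = 289.0 MPa, ρ = 3945 kg/m³
  low-carbon steel: σ_y = 349.6 MPa, ρ = 7850 kg/m³
  magnesium alloy: σ_y = 202.0 MPa, ρ = 1753 kg/m³
  GFRP laminate: M = 153 kN·m/kg
  magnesium alloy: M = 115 kN·m/kg
  alumina ceramic: M = 73.3 kN·m/kg
  low-carbon steel: M = 44.5 kN·m/kg
  epoxy: M = 41.3 kN·m/kg
  concrete: M = 20.1 kN·m/kg
GFRP laminate has the largest M.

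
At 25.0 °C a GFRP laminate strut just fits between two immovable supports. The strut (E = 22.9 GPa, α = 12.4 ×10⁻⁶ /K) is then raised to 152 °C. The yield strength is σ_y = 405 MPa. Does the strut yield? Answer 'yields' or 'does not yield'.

ΔT = 127.0 K. Constrained thermal stress σ = E·α·ΔT = 22.90×10³ MPa × 12.4×10⁻⁶ × 127.0 = 36.1 MPa (compressive).
Compare to σ_y = 405 MPa: σ < σ_y, so it does not yield.

does not yield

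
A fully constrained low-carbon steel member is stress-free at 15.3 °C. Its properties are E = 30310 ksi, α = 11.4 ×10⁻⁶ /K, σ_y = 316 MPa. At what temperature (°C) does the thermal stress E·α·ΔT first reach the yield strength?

148 °C

E = 30310 ksi = 209.0 GPa.
E·α·ΔT = 316.0 MPa ⇒ ΔT = 316.0 / (209.0×10³ × 11.4×10⁻⁶) = 132.6 K.
T = 15.3 + 132.6 = 147.9 °C.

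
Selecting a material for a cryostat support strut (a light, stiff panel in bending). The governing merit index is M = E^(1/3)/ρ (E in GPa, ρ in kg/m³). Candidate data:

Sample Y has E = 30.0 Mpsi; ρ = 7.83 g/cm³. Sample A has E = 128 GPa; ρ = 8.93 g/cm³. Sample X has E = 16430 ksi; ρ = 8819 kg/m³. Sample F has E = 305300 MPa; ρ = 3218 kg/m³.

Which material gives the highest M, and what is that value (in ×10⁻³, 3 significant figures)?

sample F, M = 2.09×10⁻³

Normalizing units and computing the index:
  sample Y: E = 206.8 GPa, ρ = 7830 kg/m³
  sample A: E = 128.0 GPa, ρ = 8930 kg/m³
  sample X: E = 113.3 GPa, ρ = 8819 kg/m³
  sample F: E = 305.3 GPa, ρ = 3218 kg/m³
  sample F: M = 2.09×10⁻³
  sample Y: M = 0.755×10⁻³
  sample A: M = 0.564×10⁻³
  sample X: M = 0.549×10⁻³
The maximum is for sample F.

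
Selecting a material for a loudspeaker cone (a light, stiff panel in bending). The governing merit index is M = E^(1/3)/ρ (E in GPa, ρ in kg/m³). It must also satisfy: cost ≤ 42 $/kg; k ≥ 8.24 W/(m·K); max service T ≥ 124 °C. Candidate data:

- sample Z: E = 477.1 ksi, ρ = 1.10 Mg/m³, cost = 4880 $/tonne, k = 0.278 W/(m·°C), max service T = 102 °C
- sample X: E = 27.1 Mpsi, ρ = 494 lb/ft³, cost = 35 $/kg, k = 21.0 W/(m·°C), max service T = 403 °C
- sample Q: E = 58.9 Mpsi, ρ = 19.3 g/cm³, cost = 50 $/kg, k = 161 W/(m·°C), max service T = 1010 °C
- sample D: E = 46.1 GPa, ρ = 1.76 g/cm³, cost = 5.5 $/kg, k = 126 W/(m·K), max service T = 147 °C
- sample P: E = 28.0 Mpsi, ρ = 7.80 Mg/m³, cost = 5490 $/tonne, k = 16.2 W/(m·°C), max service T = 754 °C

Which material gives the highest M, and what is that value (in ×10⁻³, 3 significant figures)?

sample D, M = 2.04×10⁻³

Screen on constraints: cost ≤ 42 $/kg; k ≥ 8.24 W/(m·K); max service T ≥ 124 °C. Survivors: sample X, sample D, sample P.
In SI units:
  sample X: E = 186.8 GPa, ρ = 7913 kg/m³
  sample D: E = 46.10 GPa, ρ = 1760 kg/m³
  sample P: E = 193.1 GPa, ρ = 7800 kg/m³
  sample D: M = 2.04×10⁻³
  sample P: M = 0.741×10⁻³
  sample X: M = 0.722×10⁻³
Highest index: sample D.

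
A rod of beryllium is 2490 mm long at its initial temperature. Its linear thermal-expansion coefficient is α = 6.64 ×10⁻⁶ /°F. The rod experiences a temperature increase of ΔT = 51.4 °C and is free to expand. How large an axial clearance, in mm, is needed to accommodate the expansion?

1.53 mm

Convert α: 6.64×10⁻⁶/°F × (9/5) = 12.0×10⁻⁶/K.
ΔL = α·L₀·ΔT = 12.0×10⁻⁶ × 2490 mm × 51.40 K = 1.53 mm.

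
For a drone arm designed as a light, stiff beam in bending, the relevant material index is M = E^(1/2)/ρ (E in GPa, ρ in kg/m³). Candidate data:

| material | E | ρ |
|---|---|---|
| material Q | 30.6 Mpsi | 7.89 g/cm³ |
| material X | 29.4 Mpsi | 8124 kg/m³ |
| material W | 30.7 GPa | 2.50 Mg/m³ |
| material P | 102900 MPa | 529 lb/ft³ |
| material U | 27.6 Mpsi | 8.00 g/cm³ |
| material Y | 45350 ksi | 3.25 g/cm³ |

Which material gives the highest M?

Convert each candidate to consistent units, then evaluate M:
  material Q: E = 211.0 GPa, ρ = 7890 kg/m³
  material X: E = 202.7 GPa, ρ = 8124 kg/m³
  material W: E = 30.70 GPa, ρ = 2500 kg/m³
  material P: E = 102.9 GPa, ρ = 8474 kg/m³
  material U: E = 190.3 GPa, ρ = 8000 kg/m³
  material Y: E = 312.7 GPa, ρ = 3250 kg/m³
  material Y: M = 5.44×10⁻³
  material W: M = 2.22×10⁻³
  material Q: M = 1.84×10⁻³
  material X: M = 1.75×10⁻³
  material U: M = 1.72×10⁻³
  material P: M = 1.20×10⁻³
Highest index: material Y.

material Y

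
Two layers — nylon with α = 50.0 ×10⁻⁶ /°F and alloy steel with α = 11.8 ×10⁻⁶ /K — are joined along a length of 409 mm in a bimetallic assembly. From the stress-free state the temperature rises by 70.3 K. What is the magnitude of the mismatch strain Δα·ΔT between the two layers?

nylon: α = 50.0×10⁻⁶/°F × 9/5 = 90.0×10⁻⁶/K.
Δα = |90.0 − 11.8|×10⁻⁶/K = 78.2×10⁻⁶/K.
Mismatch strain = Δα·ΔT = 78.2×10⁻⁶ × 70.3 = 5.50×10⁻³.

5.50×10⁻³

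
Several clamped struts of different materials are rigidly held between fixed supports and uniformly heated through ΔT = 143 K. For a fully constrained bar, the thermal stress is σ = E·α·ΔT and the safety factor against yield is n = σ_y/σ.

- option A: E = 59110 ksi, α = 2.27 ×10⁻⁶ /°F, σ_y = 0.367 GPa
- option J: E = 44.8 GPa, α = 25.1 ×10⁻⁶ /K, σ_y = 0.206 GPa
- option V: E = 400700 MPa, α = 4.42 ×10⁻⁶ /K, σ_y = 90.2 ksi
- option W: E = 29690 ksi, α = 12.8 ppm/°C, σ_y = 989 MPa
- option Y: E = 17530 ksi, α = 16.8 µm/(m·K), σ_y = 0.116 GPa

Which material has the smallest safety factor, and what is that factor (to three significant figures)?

option Y, n = 0.399

With everything in SI (GPa, ×10⁻⁶/K, MPa):
  option A: E = 407.5, α = 4.09, σ_y = 367.0 → σ = 238 MPa, n = 1.54
  option J: E = 44.80, α = 25.1, σ_y = 206.0 → σ = 161 MPa, n = 1.28
  option V: E = 400.7, α = 4.42, σ_y = 621.9 → σ = 253 MPa, n = 2.46
  option W: E = 204.7, α = 12.8, σ_y = 989.0 → σ = 375 MPa, n = 2.64
  option Y: E = 120.9, α = 16.8, σ_y = 116.0 → σ = 290 MPa, n = 0.399
Option Y has the lowest safety factor, n = 0.399.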